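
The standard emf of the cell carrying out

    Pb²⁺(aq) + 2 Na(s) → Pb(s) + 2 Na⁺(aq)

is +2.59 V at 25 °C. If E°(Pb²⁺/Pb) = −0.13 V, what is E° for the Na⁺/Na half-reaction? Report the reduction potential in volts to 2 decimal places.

In the reaction as written the Pb²⁺/Pb couple is reduced (cathode) and Na⁺/Na is oxidized (anode), so E°cell = E°(Pb²⁺/Pb) − E°(Na⁺/Na).
E°(Na⁺/Na) = E°(cathode) − E°cell = −0.13 − (+2.59) = −2.72 V.

−2.72 V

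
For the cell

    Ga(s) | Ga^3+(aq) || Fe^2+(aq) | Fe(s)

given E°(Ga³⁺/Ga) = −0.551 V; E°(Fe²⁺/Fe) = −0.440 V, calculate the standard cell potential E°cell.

By convention the left-hand electrode in cell notation is the anode (oxidation) and the right-hand electrode is the cathode (reduction).
E°cell = E°(right) − E°(left) = −0.440 − (−0.551) = +0.111 V.

+0.111 V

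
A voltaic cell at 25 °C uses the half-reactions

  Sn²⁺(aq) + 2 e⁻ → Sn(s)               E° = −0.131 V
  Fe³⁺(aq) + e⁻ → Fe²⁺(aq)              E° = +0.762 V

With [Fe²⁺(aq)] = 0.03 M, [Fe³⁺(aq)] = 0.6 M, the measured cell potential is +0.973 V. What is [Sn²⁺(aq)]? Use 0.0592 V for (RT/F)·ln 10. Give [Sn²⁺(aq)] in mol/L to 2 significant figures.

With Fe³⁺/Fe²⁺ at the cathode and Sn²⁺/Sn at the anode, E°cell = +0.762 − (−0.131) = +0.893 V (n = 2).
Rearranging E = E° − (0.0592/n)·log Q gives log Q = 2(+0.893 − (+0.973))/0.0592 = −2.703.
Balancing electrons gives 2 Fe³⁺(aq) + Sn(s) → 2 Fe²⁺(aq) + Sn²⁺(aq); thus Q = ([Fe²⁺(aq)]^2·[Sn²⁺(aq)]) / [Fe³⁺(aq)]^2.
Isolating [Sn²⁺(aq)] in Q = 10^{−2.703} yields log [Sn²⁺(aq)] = −0.101, i.e. 0.79 M.

0.79 M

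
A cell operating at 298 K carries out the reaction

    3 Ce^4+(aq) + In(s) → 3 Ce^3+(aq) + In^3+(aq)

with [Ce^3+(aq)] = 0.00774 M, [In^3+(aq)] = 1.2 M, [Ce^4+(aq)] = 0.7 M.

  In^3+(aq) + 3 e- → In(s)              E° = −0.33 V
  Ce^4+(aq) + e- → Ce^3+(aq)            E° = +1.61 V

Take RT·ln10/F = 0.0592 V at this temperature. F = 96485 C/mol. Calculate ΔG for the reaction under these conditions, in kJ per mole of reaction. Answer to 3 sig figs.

−595 kJ/mol

The standard cell potential is +1.61 − (−0.33) = +1.94 V, with n = 3 electrons in the balanced equation.
Q = ([Ce^3+(aq)]^3·[In^3+(aq)]) / [Ce^4+(aq)]^3 = 1.62×10^−6, so log Q = −5.790 and E = +1.94 − (0.0592/3)(−5.790) = +2.0543 V.
Finally ΔG = −nFE = −(3)(96485 C/mol)(+2.0543 V) = −595 kJ/mol.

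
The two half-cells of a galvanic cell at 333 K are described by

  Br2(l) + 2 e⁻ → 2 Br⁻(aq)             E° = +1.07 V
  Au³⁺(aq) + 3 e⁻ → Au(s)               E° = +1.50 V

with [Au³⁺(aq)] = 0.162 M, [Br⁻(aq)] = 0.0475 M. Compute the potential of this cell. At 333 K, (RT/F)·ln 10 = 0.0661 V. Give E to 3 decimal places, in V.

+0.325 V

The Au³⁺/Au couple has the more positive E°, so it is the cathode; Br₂/Br⁻ is the anode.
The standard potential is +1.50 − (+1.07) = +0.43 V and the balanced reaction transfers n = 6 electrons.
The balanced reaction is 2 Au³⁺(aq) + 6 Br⁻(aq) → 2 Au(s) + 3 Br2(l), so Q = 1 / ([Au³⁺(aq)]^2·[Br⁻(aq)]^6) = 3.32×10^9 and log Q = 9.521.
By the Nernst equation, E = +0.43 − (0.0661/6)·(9.521) = +0.325 V.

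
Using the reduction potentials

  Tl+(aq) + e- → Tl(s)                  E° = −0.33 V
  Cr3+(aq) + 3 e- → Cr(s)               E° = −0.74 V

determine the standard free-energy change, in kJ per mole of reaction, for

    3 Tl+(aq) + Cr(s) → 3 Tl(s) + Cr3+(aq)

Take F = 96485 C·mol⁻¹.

In the reaction as written Tl+(aq) is reduced, so the Tl⁺/Tl couple is the cathode and Cr³⁺/Cr is the anode.
E°cell = −0.33 − (−0.74) = +0.41 V; balancing electrons gives n = 3.
ΔG° = −nFE°cell = −(3)(96485)(+0.41) J/mol = −119 kJ/mol.

−119 kJ/mol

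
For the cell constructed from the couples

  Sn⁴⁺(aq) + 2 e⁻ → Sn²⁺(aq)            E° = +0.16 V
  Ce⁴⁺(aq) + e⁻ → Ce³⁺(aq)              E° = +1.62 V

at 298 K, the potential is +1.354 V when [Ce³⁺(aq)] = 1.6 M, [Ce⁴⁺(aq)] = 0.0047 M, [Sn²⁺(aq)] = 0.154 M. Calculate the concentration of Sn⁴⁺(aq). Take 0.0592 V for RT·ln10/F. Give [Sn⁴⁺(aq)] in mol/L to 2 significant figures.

Ce⁴⁺/Ce³⁺ is the cathode (higher E°); E°cell = +1.62 − (+0.16) = +1.46 V with n = 2.
From the Nernst equation, log Q = n(E° − E)/0.0592 = 2·(+1.46 − (+1.354))/0.0592 = 3.581.
For 2 Ce⁴⁺(aq) + Sn²⁺(aq) → 2 Ce³⁺(aq) + Sn⁴⁺(aq), the reaction quotient is Q = ([Ce³⁺(aq)]^2·[Sn⁴⁺(aq)]) / ([Ce⁴⁺(aq)]^2·[Sn²⁺(aq)]).
Substituting the known concentrations and solving, log [Sn⁴⁺(aq)] = −2.296 and [Sn⁴⁺(aq)] = 0.0051 M.

0.0051 M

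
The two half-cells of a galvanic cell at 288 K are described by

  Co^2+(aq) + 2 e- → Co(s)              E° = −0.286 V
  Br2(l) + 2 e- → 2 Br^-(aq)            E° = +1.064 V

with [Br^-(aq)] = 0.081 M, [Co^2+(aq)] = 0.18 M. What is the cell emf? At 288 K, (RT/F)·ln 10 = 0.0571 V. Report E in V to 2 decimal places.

Since E°(Br₂/Br⁻) > E°(Co²⁺/Co), Br₂/Br⁻ serves as the cathode.
The standard potential is +1.064 − (−0.286) = +1.350 V and the balanced reaction transfers n = 2 electrons.
The balanced reaction is Br2(l) + Co(s) → 2 Br^-(aq) + Co^2+(aq), so Q = [Br^-(aq)]^2·[Co^2+(aq)] = 0.00118 and log Q = −2.928.
E = E° − (0.0571/n)·log Q = +1.350 − (0.0571/2)(−2.928) = +1.43 V.

+1.43 V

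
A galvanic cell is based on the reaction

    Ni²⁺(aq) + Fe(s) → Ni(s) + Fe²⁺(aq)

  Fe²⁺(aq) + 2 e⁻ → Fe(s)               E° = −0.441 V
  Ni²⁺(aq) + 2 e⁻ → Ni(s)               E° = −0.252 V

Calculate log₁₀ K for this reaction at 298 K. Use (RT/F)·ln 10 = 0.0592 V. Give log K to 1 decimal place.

The Ni²⁺/Ni couple is reduced (cathode); E°cell = −0.252 − (−0.441) = +0.189 V with n = 2.
At equilibrium E = 0, so log K = nE°cell / 0.0592 = (2)(+0.189) / 0.0592 = 6.4.

log K = 6.4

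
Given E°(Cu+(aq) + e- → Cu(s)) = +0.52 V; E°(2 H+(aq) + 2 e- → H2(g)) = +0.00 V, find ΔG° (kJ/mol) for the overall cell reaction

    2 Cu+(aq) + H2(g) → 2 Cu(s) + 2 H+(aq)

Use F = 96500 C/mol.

In the reaction as written Cu+(aq) is reduced, so the Cu⁺/Cu couple is the cathode and 2H⁺/H₂ is the anode.
E°cell = +0.52 − (+0.00) = +0.52 V; balancing electrons gives n = 2.
ΔG° = −nFE°cell = −(2)(96500)(+0.52) J/mol = −100 kJ/mol.

−100 kJ/mol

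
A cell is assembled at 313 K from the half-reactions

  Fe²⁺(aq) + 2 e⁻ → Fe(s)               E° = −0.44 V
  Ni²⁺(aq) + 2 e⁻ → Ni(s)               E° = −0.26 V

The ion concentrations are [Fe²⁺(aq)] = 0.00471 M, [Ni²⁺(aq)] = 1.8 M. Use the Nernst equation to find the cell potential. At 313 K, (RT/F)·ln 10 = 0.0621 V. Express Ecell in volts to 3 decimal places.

Ni²⁺/Ni is reduced (cathode, E° = −0.26 V) and Fe²⁺/Fe is oxidized (anode).
The standard potential is −0.26 − (−0.44) = +0.18 V and the balanced reaction transfers n = 2 electrons.
The balanced reaction is Ni²⁺(aq) + Fe(s) → Ni(s) + Fe²⁺(aq), so Q = [Fe²⁺(aq)] / [Ni²⁺(aq)] = 0.00262 and log Q = −2.582.
By the Nernst equation, E = +0.18 − (0.0621/2)·(−2.582) = +0.260 V.

+0.260 V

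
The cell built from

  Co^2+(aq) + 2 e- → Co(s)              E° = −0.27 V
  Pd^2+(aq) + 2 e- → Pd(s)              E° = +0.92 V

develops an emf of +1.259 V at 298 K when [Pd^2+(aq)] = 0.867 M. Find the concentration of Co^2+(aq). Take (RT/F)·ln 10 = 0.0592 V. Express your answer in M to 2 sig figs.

0.0040 M

The Pd²⁺/Pd couple has the larger reduction potential, so it is the cathode: E°cell = +0.92 − (−0.27) = +1.19 V and n = 2.
Rearranging E = E° − (0.0592/n)·log Q gives log Q = 2(+1.19 − (+1.259))/0.0592 = −2.331.
The balanced reaction is Pd^2+(aq) + Co(s) → Pd(s) + Co^2+(aq), so Q = [Co^2+(aq)] / [Pd^2+(aq)].
Solving for the unknown gives log [Co^2+(aq)] = −2.393, so [Co^2+(aq)] ≈ 0.0040 M.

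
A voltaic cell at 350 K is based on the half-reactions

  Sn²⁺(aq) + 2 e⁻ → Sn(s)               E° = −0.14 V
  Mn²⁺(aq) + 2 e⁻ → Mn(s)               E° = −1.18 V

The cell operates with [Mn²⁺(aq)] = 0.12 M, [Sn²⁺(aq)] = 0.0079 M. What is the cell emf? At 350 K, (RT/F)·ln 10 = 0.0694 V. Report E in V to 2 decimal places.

Since E°(Sn²⁺/Sn) > E°(Mn²⁺/Mn), Sn²⁺/Sn serves as the cathode.
The standard potential is −0.14 − (−1.18) = +1.04 V and the balanced reaction transfers n = 2 electrons.
The balanced reaction is Sn²⁺(aq) + Mn(s) → Sn(s) + Mn²⁺(aq), so Q = [Mn²⁺(aq)] / [Sn²⁺(aq)] = 15.2 and log Q = 1.182.
By the Nernst equation, E = +1.04 − (0.0694/2)·(1.182) = +1.00 V.

+1.00 V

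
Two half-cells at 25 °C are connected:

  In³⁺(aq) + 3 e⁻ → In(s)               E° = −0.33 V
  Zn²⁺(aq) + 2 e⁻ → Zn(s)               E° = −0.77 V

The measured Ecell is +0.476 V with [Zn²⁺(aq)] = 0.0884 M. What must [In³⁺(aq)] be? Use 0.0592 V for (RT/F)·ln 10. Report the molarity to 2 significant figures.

1.8 M

In³⁺/In is the cathode (higher E°); E°cell = −0.33 − (−0.77) = +0.44 V with n = 6.
From the Nernst equation, log Q = n(E° − E)/0.0592 = 6·(+0.44 − (+0.476))/0.0592 = −3.649.
Balancing electrons gives 2 In³⁺(aq) + 3 Zn(s) → 2 In(s) + 3 Zn²⁺(aq); thus Q = [Zn²⁺(aq)]^3 / [In³⁺(aq)]^2.
Isolating [In³⁺(aq)] in Q = 10^{−3.649} yields log [In³⁺(aq)] = 0.244, i.e. 1.8 M.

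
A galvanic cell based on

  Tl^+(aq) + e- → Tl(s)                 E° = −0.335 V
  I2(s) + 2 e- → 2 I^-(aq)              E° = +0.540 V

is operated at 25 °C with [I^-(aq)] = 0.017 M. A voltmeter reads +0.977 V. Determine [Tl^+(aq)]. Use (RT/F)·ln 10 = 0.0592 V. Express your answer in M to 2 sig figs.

With I₂/I⁻ at the cathode and Tl⁺/Tl at the anode, E°cell = +0.540 − (−0.335) = +0.875 V (n = 2).
Rearranging E = E° − (0.0592/n)·log Q gives log Q = 2(+0.875 − (+0.977))/0.0592 = −3.446.
For I2(s) + 2 Tl(s) → 2 I^-(aq) + 2 Tl^+(aq), the reaction quotient is Q = [I^-(aq)]^2·[Tl^+(aq)]^2.
Isolating [Tl^+(aq)] in Q = 10^{−3.446} yields log [Tl^+(aq)] = 0.047, i.e. 1.1 M.

1.1 M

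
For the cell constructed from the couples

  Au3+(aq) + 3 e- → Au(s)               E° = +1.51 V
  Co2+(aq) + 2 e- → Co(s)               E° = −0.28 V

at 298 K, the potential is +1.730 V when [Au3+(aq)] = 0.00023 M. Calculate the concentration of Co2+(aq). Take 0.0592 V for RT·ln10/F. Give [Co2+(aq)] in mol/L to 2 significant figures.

0.40 M

Au³⁺/Au is the cathode (higher E°); E°cell = +1.51 − (−0.28) = +1.79 V with n = 6.
From the Nernst equation, log Q = n(E° − E)/0.0592 = 6·(+1.79 − (+1.730))/0.0592 = 6.081.
For 2 Au3+(aq) + 3 Co(s) → 2 Au(s) + 3 Co2+(aq), the reaction quotient is Q = [Co2+(aq)]^3 / [Au3+(aq)]^2.
Substituting the known concentrations and solving, log [Co2+(aq)] = −0.399 and [Co2+(aq)] = 0.40 M.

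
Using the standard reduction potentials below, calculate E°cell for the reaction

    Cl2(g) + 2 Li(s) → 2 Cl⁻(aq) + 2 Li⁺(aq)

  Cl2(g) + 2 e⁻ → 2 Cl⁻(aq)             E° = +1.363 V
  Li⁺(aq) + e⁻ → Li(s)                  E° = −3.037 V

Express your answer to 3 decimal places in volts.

+4.400 V

In the reaction as written, Cl2(g) is reduced (cathode) and Li⁺(aq) is produced by oxidation at the anode.
E°cell = E°(cathode) − E°(anode) = +1.363 − (−3.037) = +4.400 V.
The positive value indicates the reaction is spontaneous as written.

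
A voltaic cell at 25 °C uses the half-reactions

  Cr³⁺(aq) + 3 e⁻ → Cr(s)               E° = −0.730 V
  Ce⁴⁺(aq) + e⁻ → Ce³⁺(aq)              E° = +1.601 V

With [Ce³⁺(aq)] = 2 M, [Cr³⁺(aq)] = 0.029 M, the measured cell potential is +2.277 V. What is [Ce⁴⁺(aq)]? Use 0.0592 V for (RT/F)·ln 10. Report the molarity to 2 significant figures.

The Ce⁴⁺/Ce³⁺ couple has the larger reduction potential, so it is the cathode: E°cell = +1.601 − (−0.730) = +2.331 V and n = 3.
Since E = E° − (0.0592/n)·log Q, log Q = n(E° − E)/0.0592 = 2.736.
Balancing electrons gives 3 Ce⁴⁺(aq) + Cr(s) → 3 Ce³⁺(aq) + Cr³⁺(aq); thus Q = ([Ce³⁺(aq)]^3·[Cr³⁺(aq)]) / [Ce⁴⁺(aq)]^3.
Substituting the known concentrations and solving, log [Ce⁴⁺(aq)] = −1.124 and [Ce⁴⁺(aq)] = 0.075 M.

0.075 M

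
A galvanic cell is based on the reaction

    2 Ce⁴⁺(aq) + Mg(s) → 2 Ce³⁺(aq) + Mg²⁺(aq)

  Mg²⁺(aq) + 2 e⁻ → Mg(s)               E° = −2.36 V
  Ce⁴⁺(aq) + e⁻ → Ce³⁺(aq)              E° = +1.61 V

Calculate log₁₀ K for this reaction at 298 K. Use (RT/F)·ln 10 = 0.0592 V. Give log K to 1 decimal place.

log K = 134.1

The Ce⁴⁺/Ce³⁺ couple is reduced (cathode); E°cell = +1.61 − (−2.36) = +3.97 V with n = 2.
At equilibrium E = 0, so log K = nE°cell / 0.0592 = (2)(+3.97) / 0.0592 = 134.1.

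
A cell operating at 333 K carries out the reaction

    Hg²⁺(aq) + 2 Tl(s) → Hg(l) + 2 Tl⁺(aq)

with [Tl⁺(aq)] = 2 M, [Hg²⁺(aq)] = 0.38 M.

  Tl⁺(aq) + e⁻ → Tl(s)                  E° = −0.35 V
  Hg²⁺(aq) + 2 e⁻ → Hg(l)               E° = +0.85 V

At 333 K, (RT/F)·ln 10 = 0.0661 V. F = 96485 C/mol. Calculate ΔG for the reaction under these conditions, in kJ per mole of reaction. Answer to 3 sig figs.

The standard cell potential is +0.85 − (−0.35) = +1.20 V, with n = 2 electrons in the balanced equation.
Here Q = [Tl⁺(aq)]^2 / [Hg²⁺(aq)] = 10.5 (log Q = 1.022), giving E = +1.20 − (0.0661/2)·(1.022) = +1.1662 V.
ΔG = −nFE = −(2)(96485)(+1.1662) J/mol = −225 kJ/mol.

−225 kJ/mol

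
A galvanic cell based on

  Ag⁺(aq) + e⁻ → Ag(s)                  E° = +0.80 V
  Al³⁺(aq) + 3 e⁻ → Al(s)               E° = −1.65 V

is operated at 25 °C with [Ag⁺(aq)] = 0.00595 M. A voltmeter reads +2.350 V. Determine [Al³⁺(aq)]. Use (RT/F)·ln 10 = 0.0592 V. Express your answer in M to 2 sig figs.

Ag⁺/Ag is the cathode (higher E°); E°cell = +0.80 − (−1.65) = +2.45 V with n = 3.
Rearranging E = E° − (0.0592/n)·log Q gives log Q = 3(+2.45 − (+2.350))/0.0592 = 5.068.
The balanced reaction is 3 Ag⁺(aq) + Al(s) → 3 Ag(s) + Al³⁺(aq), so Q = [Al³⁺(aq)] / [Ag⁺(aq)]^3.
Substituting the known concentrations and solving, log [Al³⁺(aq)] = −1.608 and [Al³⁺(aq)] = 0.025 M.

0.025 M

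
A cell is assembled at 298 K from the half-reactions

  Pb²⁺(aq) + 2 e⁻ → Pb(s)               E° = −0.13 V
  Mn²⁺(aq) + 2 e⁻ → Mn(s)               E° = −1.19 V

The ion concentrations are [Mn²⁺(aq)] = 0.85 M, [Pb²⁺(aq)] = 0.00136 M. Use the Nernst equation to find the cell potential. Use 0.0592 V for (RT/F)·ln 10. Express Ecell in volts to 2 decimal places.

+0.98 V

Since E°(Pb²⁺/Pb) > E°(Mn²⁺/Mn), Pb²⁺/Pb serves as the cathode.
E°cell = E°cat − E°an = −0.13 − (−1.19) = +1.06 V; n = 2.
The balanced reaction is Pb²⁺(aq) + Mn(s) → Pb(s) + Mn²⁺(aq), so Q = [Mn²⁺(aq)] / [Pb²⁺(aq)] = 625 and log Q = 2.796.
Applying E = E° − (RT ln10/nF)·log Q gives +1.06 − (0.0592/2)(2.796) = +0.98 V.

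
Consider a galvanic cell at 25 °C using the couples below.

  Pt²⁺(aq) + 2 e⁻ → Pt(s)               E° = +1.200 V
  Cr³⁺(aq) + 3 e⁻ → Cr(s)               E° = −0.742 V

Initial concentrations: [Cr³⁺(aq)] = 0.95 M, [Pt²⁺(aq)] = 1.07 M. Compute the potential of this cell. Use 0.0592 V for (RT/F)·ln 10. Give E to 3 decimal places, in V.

+1.943 V

Since E°(Pt²⁺/Pt) > E°(Cr³⁺/Cr), Pt²⁺/Pt serves as the cathode.
E°cell = +1.200 − (−0.742) = +1.942 V, with n = 6 electrons transferred.
The balanced reaction is 3 Pt²⁺(aq) + 2 Cr(s) → 3 Pt(s) + 2 Cr³⁺(aq), so Q = [Cr³⁺(aq)]^2 / [Pt²⁺(aq)]^3 = 0.737 and log Q = −0.133.
By the Nernst equation, E = +1.942 − (0.0592/6)·(−0.133) = +1.943 V.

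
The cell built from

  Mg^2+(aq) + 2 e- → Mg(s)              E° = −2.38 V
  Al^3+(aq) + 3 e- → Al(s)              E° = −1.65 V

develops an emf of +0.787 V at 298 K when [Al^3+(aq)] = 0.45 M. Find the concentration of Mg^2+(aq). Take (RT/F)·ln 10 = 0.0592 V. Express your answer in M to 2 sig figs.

0.0070 M

With Al³⁺/Al at the cathode and Mg²⁺/Mg at the anode, E°cell = −1.65 − (−2.38) = +0.73 V (n = 6).
Rearranging E = E° − (0.0592/n)·log Q gives log Q = 6(+0.73 − (+0.787))/0.0592 = −5.777.
For 2 Al^3+(aq) + 3 Mg(s) → 2 Al(s) + 3 Mg^2+(aq), the reaction quotient is Q = [Mg^2+(aq)]^3 / [Al^3+(aq)]^2.
Solving for the unknown gives log [Mg^2+(aq)] = −2.157, so [Mg^2+(aq)] ≈ 0.0070 M.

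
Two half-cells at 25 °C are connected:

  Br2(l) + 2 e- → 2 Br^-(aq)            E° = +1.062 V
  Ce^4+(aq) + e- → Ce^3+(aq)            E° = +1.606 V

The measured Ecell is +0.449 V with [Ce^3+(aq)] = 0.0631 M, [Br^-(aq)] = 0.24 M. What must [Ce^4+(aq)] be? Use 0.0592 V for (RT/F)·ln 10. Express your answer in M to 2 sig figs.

With Ce⁴⁺/Ce³⁺ at the cathode and Br₂/Br⁻ at the anode, E°cell = +1.606 − (+1.062) = +0.544 V (n = 2).
Since E = E° − (0.0592/n)·log Q, log Q = n(E° − E)/0.0592 = 3.209.
The balanced reaction is 2 Ce^4+(aq) + 2 Br^-(aq) → 2 Ce^3+(aq) + Br2(l), so Q = [Ce^3+(aq)]^2 / ([Ce^4+(aq)]^2·[Br^-(aq)]^2).
Isolating [Ce^4+(aq)] in Q = 10^{3.209} yields log [Ce^4+(aq)] = −2.185, i.e. 0.0065 M.

0.0065 M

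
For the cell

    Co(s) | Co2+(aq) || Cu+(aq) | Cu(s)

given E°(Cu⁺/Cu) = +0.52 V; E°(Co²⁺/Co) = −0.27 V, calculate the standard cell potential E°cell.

+0.79 V

By convention the left-hand electrode in cell notation is the anode (oxidation) and the right-hand electrode is the cathode (reduction).
E°cell = E°(right) − E°(left) = +0.52 − (−0.27) = +0.79 V.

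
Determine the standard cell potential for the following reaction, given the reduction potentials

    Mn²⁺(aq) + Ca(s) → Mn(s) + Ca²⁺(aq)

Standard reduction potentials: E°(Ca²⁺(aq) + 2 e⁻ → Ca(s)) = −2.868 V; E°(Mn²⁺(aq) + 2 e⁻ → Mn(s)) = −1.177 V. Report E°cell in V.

Mn²⁺(aq) gains electrons, so the Mn²⁺/Mn couple is the cathode; the Ca²⁺/Ca couple is the anode.
E°cell = E°(cathode) − E°(anode) = −1.177 − (−2.868) = +1.691 V.

+1.691 V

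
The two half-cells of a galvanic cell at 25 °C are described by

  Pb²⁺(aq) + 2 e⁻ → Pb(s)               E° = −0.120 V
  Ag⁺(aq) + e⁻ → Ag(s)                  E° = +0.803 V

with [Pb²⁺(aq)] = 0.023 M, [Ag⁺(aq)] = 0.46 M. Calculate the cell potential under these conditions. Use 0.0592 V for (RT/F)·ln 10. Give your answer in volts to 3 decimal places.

Since E°(Ag⁺/Ag) > E°(Pb²⁺/Pb), Ag⁺/Ag serves as the cathode.
The standard potential is +0.803 − (−0.120) = +0.923 V and the balanced reaction transfers n = 2 electrons.
Balancing gives 2 Ag⁺(aq) + Pb(s) → 2 Ag(s) + Pb²⁺(aq); hence Q = [Pb²⁺(aq)] / [Ag⁺(aq)]^2 = 0.109 (log Q = −0.964).
Applying E = E° − (RT ln10/nF)·log Q gives +0.923 − (0.0592/2)(−0.964) = +0.952 V.

+0.952 V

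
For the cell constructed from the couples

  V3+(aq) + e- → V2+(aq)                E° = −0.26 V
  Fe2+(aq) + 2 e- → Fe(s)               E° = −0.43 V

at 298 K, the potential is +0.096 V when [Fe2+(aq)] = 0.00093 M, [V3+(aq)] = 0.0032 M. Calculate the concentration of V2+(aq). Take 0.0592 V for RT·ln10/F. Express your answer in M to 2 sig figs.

1.9 M

The V³⁺/V²⁺ couple has the larger reduction potential, so it is the cathode: E°cell = −0.26 − (−0.43) = +0.17 V and n = 2.
Since E = E° − (0.0592/n)·log Q, log Q = n(E° − E)/0.0592 = 2.500.
Balancing electrons gives 2 V3+(aq) + Fe(s) → 2 V2+(aq) + Fe2+(aq); thus Q = ([V2+(aq)]^2·[Fe2+(aq)]) / [V3+(aq)]^2.
Substituting the known concentrations and solving, log [V2+(aq)] = 0.271 and [V2+(aq)] = 1.9 M.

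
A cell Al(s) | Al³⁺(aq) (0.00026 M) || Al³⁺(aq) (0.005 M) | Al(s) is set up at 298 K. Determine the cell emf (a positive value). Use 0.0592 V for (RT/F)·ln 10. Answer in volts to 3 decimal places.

0.025 V

For a concentration cell E°cell = 0, since both electrodes use the same couple.
The compartment with the higher Al³⁺(aq) concentration (0.005 M) acts as the cathode; ions are reduced there and produced at the dilute (0.00026 M) anode.
With n = 3, Ecell = −(0.0592/3)·log([dilute]/[conc]) = −(0.0592/3)·log(0.00026/0.005) = +0.025 V.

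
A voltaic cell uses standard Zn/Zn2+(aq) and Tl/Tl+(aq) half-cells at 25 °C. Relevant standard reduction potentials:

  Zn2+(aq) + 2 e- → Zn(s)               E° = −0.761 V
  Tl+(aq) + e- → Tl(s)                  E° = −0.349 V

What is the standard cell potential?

+0.412 V

The Tl⁺/Tl couple has the higher E°, so Tl ion is reduced (cathode) and Zn is oxidized (anode).
E°cell = E°(cathode) − E°(anode) = −0.349 − (−0.761) = +0.412 V.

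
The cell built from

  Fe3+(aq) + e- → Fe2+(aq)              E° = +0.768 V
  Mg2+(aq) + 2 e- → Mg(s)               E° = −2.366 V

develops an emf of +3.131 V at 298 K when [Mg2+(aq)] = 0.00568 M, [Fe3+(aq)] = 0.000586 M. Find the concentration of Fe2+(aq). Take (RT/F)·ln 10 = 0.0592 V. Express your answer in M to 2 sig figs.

Fe³⁺/Fe²⁺ is the cathode (higher E°); E°cell = +0.768 − (−2.366) = +3.134 V with n = 2.
Since E = E° − (0.0592/n)·log Q, log Q = n(E° − E)/0.0592 = 0.101.
Balancing electrons gives 2 Fe3+(aq) + Mg(s) → 2 Fe2+(aq) + Mg2+(aq); thus Q = ([Fe2+(aq)]^2·[Mg2+(aq)]) / [Fe3+(aq)]^2.
Substituting the known concentrations and solving, log [Fe2+(aq)] = −2.059 and [Fe2+(aq)] = 0.0087 M.

0.0087 M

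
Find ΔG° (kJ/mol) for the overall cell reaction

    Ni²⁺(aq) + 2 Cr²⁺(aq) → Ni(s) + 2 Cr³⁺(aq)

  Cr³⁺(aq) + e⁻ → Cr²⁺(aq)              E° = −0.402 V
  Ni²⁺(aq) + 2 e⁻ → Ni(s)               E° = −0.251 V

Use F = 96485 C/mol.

−29.1 kJ/mol

In the reaction as written Ni²⁺(aq) is reduced, so the Ni²⁺/Ni couple is the cathode and Cr³⁺/Cr²⁺ is the anode.
E°cell = −0.251 − (−0.402) = +0.151 V; balancing electrons gives n = 2.
ΔG° = −nFE°cell = −(2)(96485)(+0.151) J/mol = −29.1 kJ/mol.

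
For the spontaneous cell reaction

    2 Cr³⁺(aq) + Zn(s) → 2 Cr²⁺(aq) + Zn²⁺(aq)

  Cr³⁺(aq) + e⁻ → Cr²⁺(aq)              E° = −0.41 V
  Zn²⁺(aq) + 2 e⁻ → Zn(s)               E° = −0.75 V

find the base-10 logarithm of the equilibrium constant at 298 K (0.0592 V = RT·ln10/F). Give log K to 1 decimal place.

log K = 11.5

The Cr³⁺/Cr²⁺ couple is reduced (cathode); E°cell = −0.41 − (−0.75) = +0.34 V with n = 2.
At equilibrium E = 0, so log K = nE°cell / 0.0592 = (2)(+0.34) / 0.0592 = 11.5.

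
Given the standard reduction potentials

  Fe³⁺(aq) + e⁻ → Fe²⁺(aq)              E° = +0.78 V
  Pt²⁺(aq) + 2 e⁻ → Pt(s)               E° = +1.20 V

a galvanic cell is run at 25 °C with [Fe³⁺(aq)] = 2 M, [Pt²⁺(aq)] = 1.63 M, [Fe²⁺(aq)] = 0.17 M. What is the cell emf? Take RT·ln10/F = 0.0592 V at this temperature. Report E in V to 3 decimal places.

Pt²⁺/Pt is reduced (cathode, E° = +1.20 V) and Fe³⁺/Fe²⁺ is oxidized (anode).
The standard potential is +1.20 − (+0.78) = +0.42 V and the balanced reaction transfers n = 2 electrons.
The balanced reaction is Pt²⁺(aq) + 2 Fe²⁺(aq) → Pt(s) + 2 Fe³⁺(aq), so Q = [Fe³⁺(aq)]^2 / ([Pt²⁺(aq)]·[Fe²⁺(aq)]^2) = 84.9 and log Q = 1.929.
By the Nernst equation, E = +0.42 − (0.0592/2)·(1.929) = +0.363 V.

+0.363 V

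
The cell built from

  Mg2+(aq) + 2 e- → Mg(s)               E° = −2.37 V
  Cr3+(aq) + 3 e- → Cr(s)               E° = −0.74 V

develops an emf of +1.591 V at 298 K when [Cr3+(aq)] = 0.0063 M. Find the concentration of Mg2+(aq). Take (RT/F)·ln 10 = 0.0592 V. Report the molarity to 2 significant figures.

The Cr³⁺/Cr couple has the larger reduction potential, so it is the cathode: E°cell = −0.74 − (−2.37) = +1.63 V and n = 6.
Since E = E° − (0.0592/n)·log Q, log Q = n(E° − E)/0.0592 = 3.953.
Balancing electrons gives 2 Cr3+(aq) + 3 Mg(s) → 2 Cr(s) + 3 Mg2+(aq); thus Q = [Mg2+(aq)]^3 / [Cr3+(aq)]^2.
Isolating [Mg2+(aq)] in Q = 10^{3.953} yields log [Mg2+(aq)] = −0.149, i.e. 0.71 M.

0.71 M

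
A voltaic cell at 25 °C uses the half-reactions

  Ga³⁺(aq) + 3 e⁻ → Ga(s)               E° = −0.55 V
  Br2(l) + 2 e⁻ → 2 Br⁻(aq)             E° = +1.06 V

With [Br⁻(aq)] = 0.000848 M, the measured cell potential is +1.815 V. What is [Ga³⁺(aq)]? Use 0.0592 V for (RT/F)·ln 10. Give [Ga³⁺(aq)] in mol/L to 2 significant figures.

0.067 M

Br₂/Br⁻ is the cathode (higher E°); E°cell = +1.06 − (−0.55) = +1.61 V with n = 6.
Rearranging E = E° − (0.0592/n)·log Q gives log Q = 6(+1.61 − (+1.815))/0.0592 = −20.777.
The balanced reaction is 3 Br2(l) + 2 Ga(s) → 6 Br⁻(aq) + 2 Ga³⁺(aq), so Q = [Br⁻(aq)]^6·[Ga³⁺(aq)]^2.
Isolating [Ga³⁺(aq)] in Q = 10^{−20.777} yields log [Ga³⁺(aq)] = −1.174, i.e. 0.067 M.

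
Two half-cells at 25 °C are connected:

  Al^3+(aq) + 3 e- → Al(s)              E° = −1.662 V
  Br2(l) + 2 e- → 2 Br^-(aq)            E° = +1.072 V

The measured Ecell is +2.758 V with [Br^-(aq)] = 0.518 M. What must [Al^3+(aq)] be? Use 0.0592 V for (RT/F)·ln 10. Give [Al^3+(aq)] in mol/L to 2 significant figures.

The Br₂/Br⁻ couple has the larger reduction potential, so it is the cathode: E°cell = +1.072 − (−1.662) = +2.734 V and n = 6.
Rearranging E = E° − (0.0592/n)·log Q gives log Q = 6(+2.734 − (+2.758))/0.0592 = −2.432.
Balancing electrons gives 3 Br2(l) + 2 Al(s) → 6 Br^-(aq) + 2 Al^3+(aq); thus Q = [Br^-(aq)]^6·[Al^3+(aq)]^2.
Isolating [Al^3+(aq)] in Q = 10^{−2.432} yields log [Al^3+(aq)] = −0.359, i.e. 0.44 M.

0.44 M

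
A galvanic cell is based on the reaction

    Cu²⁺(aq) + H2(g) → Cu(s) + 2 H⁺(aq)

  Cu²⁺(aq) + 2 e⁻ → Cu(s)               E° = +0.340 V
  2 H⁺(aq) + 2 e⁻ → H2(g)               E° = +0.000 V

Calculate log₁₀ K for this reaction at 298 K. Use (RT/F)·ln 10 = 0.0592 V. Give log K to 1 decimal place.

log K = 11.5

The Cu²⁺/Cu couple is reduced (cathode); E°cell = +0.340 − (+0.000) = +0.340 V with n = 2.
At equilibrium E = 0, so log K = nE°cell / 0.0592 = (2)(+0.340) / 0.0592 = 11.5.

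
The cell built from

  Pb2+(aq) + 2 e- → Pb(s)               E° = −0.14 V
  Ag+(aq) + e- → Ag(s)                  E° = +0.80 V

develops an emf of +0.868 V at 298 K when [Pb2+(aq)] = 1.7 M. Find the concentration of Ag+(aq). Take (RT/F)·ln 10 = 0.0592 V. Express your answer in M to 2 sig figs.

0.079 M

The Ag⁺/Ag couple has the larger reduction potential, so it is the cathode: E°cell = +0.80 − (−0.14) = +0.94 V and n = 2.
Since E = E° − (0.0592/n)·log Q, log Q = n(E° − E)/0.0592 = 2.432.
The balanced reaction is 2 Ag+(aq) + Pb(s) → 2 Ag(s) + Pb2+(aq), so Q = [Pb2+(aq)] / [Ag+(aq)]^2.
Substituting the known concentrations and solving, log [Ag+(aq)] = −1.101 and [Ag+(aq)] = 0.079 M.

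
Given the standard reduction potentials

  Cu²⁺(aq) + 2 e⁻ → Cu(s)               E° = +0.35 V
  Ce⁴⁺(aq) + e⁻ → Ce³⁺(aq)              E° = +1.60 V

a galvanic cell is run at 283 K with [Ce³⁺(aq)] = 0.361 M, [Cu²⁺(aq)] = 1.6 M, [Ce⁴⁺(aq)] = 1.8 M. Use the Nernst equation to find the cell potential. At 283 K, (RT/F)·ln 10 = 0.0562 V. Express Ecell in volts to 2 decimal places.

Since E°(Ce⁴⁺/Ce³⁺) > E°(Cu²⁺/Cu), Ce⁴⁺/Ce³⁺ serves as the cathode.
E°cell = E°cat − E°an = +1.60 − (+0.35) = +1.25 V; n = 2.
Balancing gives 2 Ce⁴⁺(aq) + Cu(s) → 2 Ce³⁺(aq) + Cu²⁺(aq); hence Q = ([Ce³⁺(aq)]^2·[Cu²⁺(aq)]) / [Ce⁴⁺(aq)]^2 = 0.0644 (log Q = −1.191).
Applying E = E° − (RT ln10/nF)·log Q gives +1.25 − (0.0562/2)(−1.191) = +1.28 V.

+1.28 V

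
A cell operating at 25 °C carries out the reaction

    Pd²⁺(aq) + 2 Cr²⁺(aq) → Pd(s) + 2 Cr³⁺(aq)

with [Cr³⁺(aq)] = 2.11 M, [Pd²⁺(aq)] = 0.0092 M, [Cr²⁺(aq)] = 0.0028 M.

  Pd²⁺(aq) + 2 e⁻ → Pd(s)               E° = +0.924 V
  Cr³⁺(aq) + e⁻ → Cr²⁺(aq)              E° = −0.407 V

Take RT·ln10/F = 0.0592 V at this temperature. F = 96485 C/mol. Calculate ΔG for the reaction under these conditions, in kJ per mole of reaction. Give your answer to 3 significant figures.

With Pd²⁺/Pd reduced at the cathode, E°cell = +0.924 − (−0.407) = +1.331 V and n = 2.
The reaction quotient is [Cr³⁺(aq)]^2 / ([Pd²⁺(aq)]·[Cr²⁺(aq)]^2) = 6.17×10^7; by Nernst, E = +1.331 − (0.0592/2)(7.790) = +1.1004 V.
ΔG = −nFE = −(2)(96485)(+1.1004) J/mol = −212 kJ/mol.

−212 kJ/mol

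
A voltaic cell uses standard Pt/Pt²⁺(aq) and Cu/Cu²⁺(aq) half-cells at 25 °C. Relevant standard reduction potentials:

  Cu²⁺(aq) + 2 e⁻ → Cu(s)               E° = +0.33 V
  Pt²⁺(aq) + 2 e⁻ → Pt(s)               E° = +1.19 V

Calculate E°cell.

+0.86 V

Of the two couples in this cell, the one with the more positive reduction potential is reduced at the cathode: here that is Pt²⁺/Pt (+1.19 V); Cu²⁺/Cu (+0.33 V) is the anode.
E°cell = E°(cathode) − E°(anode) = +1.19 − (+0.33) = +0.86 V.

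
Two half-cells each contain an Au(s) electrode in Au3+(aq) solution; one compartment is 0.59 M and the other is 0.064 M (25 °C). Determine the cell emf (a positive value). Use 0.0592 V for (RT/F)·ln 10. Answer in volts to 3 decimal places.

For a concentration cell E°cell = 0, since both electrodes use the same couple.
The compartment with the higher Au3+(aq) concentration (0.59 M) acts as the cathode; ions are reduced there and produced at the dilute (0.064 M) anode.
With n = 3, Ecell = −(0.0592/3)·log([dilute]/[conc]) = −(0.0592/3)·log(0.064/0.59) = +0.019 V.

0.019 V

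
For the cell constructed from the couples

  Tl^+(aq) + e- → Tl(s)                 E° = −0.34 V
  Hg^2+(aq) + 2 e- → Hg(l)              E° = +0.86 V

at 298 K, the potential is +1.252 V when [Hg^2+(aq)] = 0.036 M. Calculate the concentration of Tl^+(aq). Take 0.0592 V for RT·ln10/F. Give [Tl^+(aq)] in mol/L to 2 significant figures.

The Hg²⁺/Hg couple has the larger reduction potential, so it is the cathode: E°cell = +0.86 − (−0.34) = +1.20 V and n = 2.
From the Nernst equation, log Q = n(E° − E)/0.0592 = 2·(+1.20 − (+1.252))/0.0592 = −1.757.
For Hg^2+(aq) + 2 Tl(s) → Hg(l) + 2 Tl^+(aq), the reaction quotient is Q = [Tl^+(aq)]^2 / [Hg^2+(aq)].
Solving for the unknown gives log [Tl^+(aq)] = −1.600, so [Tl^+(aq)] ≈ 0.025 M.

0.025 M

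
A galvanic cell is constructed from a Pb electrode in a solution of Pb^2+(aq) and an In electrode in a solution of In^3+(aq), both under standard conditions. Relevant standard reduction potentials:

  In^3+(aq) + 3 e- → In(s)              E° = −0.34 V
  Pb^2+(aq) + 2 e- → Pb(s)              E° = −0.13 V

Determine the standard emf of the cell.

Of the two couples in this cell, the one with the more positive reduction potential is reduced at the cathode: here that is Pb²⁺/Pb (−0.13 V); In³⁺/In (−0.34 V) is the anode.
E°cell = E°(cathode) − E°(anode) = −0.13 − (−0.34) = +0.21 V.

+0.21 V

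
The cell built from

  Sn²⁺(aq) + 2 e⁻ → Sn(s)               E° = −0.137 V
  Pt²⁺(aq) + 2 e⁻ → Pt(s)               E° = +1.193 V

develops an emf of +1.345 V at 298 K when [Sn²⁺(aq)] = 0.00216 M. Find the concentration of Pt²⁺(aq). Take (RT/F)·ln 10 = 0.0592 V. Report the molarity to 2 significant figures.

Pt²⁺/Pt is the cathode (higher E°); E°cell = +1.193 − (−0.137) = +1.330 V with n = 2.
Rearranging E = E° − (0.0592/n)·log Q gives log Q = 2(+1.330 − (+1.345))/0.0592 = −0.507.
The balanced reaction is Pt²⁺(aq) + Sn(s) → Pt(s) + Sn²⁺(aq), so Q = [Sn²⁺(aq)] / [Pt²⁺(aq)].
Substituting the known concentrations and solving, log [Pt²⁺(aq)] = −2.159 and [Pt²⁺(aq)] = 0.0069 M.

0.0069 M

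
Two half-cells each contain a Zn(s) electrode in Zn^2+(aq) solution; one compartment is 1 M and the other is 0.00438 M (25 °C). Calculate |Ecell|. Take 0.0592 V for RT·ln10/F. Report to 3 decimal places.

For a concentration cell E°cell = 0, since both electrodes use the same couple.
The compartment with the higher Zn^2+(aq) concentration (1 M) acts as the cathode; ions are reduced there and produced at the dilute (0.00438 M) anode.
With n = 2, Ecell = −(0.0592/2)·log([dilute]/[conc]) = −(0.0592/2)·log(0.00438/1) = +0.070 V.

0.070 V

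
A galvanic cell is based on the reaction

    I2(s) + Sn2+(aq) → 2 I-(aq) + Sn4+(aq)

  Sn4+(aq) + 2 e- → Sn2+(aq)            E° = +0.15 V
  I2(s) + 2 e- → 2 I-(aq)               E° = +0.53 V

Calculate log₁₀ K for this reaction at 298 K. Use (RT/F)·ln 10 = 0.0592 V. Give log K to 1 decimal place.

The I₂/I⁻ couple is reduced (cathode); E°cell = +0.53 − (+0.15) = +0.38 V with n = 2.
At equilibrium E = 0, so log K = nE°cell / 0.0592 = (2)(+0.38) / 0.0592 = 12.8.

log K = 12.8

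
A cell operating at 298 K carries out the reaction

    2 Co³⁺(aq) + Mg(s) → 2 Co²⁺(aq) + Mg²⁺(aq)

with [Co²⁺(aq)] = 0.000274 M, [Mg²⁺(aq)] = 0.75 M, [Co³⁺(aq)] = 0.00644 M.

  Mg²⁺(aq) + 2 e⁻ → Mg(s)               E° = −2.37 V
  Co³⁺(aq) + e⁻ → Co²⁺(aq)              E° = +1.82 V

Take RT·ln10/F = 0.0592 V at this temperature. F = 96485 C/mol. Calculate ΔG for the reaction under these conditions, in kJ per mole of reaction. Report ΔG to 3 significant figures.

−825 kJ/mol

E°cell = +1.82 − (−2.37) = +4.19 V; the balanced reaction transfers n = 2 electrons.
Q = ([Co²⁺(aq)]^2·[Mg²⁺(aq)]) / [Co³⁺(aq)]^2 = 0.00136, so log Q = −2.867 and E = +4.19 − (0.0592/2)(−2.867) = +4.2749 V.
Then ΔG = −nFE = −2 × 96485 × +4.2749 J/mol = −825 kJ/mol.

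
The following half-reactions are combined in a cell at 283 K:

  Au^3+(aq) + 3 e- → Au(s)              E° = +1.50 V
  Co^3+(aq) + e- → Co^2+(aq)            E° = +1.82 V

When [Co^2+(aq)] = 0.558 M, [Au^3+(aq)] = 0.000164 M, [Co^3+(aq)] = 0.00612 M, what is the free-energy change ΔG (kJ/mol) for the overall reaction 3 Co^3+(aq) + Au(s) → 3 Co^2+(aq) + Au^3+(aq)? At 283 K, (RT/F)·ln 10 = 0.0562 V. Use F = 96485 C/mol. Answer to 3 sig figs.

−81.3 kJ/mol

The standard cell potential is +1.82 − (+1.50) = +0.32 V, with n = 3 electrons in the balanced equation.
Q = ([Co^2+(aq)]^3·[Au^3+(aq)]) / [Co^3+(aq)]^3 = 124, so log Q = 2.094 and E = +0.32 − (0.0562/3)(2.094) = +0.2808 V.
Then ΔG = −nFE = −3 × 96485 × +0.2808 J/mol = −81.3 kJ/mol.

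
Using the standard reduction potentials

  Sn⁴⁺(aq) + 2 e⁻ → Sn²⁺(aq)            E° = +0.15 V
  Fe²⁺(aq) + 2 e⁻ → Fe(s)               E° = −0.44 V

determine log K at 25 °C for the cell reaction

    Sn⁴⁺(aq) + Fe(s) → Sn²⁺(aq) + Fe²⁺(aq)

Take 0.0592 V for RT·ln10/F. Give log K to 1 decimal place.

log K = 19.9

The Sn⁴⁺/Sn²⁺ couple is reduced (cathode); E°cell = +0.15 − (−0.44) = +0.59 V with n = 2.
At equilibrium E = 0, so log K = nE°cell / 0.0592 = (2)(+0.59) / 0.0592 = 19.9.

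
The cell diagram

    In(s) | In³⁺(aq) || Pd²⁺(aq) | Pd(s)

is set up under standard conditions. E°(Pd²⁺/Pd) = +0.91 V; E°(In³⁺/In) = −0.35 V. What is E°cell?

By convention the left-hand electrode in cell notation is the anode (oxidation) and the right-hand electrode is the cathode (reduction).
E°cell = E°(right) − E°(left) = +0.91 − (−0.35) = +1.26 V.

+1.26 V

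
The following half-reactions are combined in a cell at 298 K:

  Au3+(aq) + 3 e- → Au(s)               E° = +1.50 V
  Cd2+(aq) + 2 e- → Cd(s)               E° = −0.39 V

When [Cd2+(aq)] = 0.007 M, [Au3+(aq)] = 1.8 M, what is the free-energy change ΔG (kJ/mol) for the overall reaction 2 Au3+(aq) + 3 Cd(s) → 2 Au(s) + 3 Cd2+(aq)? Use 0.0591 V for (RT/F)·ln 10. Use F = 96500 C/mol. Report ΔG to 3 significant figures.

−1130 kJ/mol

With Au³⁺/Au reduced at the cathode, E°cell = +1.50 − (−0.39) = +1.89 V and n = 6.
Q = [Cd2+(aq)]^3 / [Au3+(aq)]^2 = 1.06×10^−7, so log Q = −6.975 and E = +1.89 − (0.0591/6)(−6.975) = +1.9587 V.
ΔG = −nFE = −(6)(96500)(+1.9587) J/mol = −1130 kJ/mol.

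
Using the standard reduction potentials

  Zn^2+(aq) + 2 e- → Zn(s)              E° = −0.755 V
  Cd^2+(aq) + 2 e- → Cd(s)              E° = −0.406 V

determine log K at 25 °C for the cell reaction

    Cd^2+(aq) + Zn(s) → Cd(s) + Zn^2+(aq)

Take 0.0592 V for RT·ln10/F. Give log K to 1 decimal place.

log K = 11.8

The Cd²⁺/Cd couple is reduced (cathode); E°cell = −0.406 − (−0.755) = +0.349 V with n = 2.
At equilibrium E = 0, so log K = nE°cell / 0.0592 = (2)(+0.349) / 0.0592 = 11.8.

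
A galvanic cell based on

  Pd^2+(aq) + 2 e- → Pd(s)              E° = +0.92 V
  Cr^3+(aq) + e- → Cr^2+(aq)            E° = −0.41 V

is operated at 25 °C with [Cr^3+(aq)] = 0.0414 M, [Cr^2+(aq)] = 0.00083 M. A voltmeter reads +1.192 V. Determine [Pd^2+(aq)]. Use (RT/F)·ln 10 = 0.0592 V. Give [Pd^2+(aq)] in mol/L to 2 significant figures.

The Pd²⁺/Pd couple has the larger reduction potential, so it is the cathode: E°cell = +0.92 − (−0.41) = +1.33 V and n = 2.
Since E = E° − (0.0592/n)·log Q, log Q = n(E° − E)/0.0592 = 4.662.
Balancing electrons gives Pd^2+(aq) + 2 Cr^2+(aq) → Pd(s) + 2 Cr^3+(aq); thus Q = [Cr^3+(aq)]^2 / ([Pd^2+(aq)]·[Cr^2+(aq)]^2).
Substituting the known concentrations and solving, log [Pd^2+(aq)] = −1.266 and [Pd^2+(aq)] = 0.054 M.

0.054 M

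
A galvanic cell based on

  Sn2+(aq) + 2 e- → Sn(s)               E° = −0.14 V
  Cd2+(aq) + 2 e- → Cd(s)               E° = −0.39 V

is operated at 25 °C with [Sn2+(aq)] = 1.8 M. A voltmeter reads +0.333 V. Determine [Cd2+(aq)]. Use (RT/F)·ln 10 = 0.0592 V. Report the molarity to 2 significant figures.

0.0028 M

With Sn²⁺/Sn at the cathode and Cd²⁺/Cd at the anode, E°cell = −0.14 − (−0.39) = +0.25 V (n = 2).
From the Nernst equation, log Q = n(E° − E)/0.0592 = 2·(+0.25 − (+0.333))/0.0592 = −2.804.
The balanced reaction is Sn2+(aq) + Cd(s) → Sn(s) + Cd2+(aq), so Q = [Cd2+(aq)] / [Sn2+(aq)].
Isolating [Cd2+(aq)] in Q = 10^{−2.804} yields log [Cd2+(aq)] = −2.549, i.e. 0.0028 M.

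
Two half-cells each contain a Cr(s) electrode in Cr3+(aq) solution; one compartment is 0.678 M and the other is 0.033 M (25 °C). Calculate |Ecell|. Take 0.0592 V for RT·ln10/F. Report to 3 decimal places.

0.026 V

For a concentration cell E°cell = 0, since both electrodes use the same couple.
The compartment with the higher Cr3+(aq) concentration (0.678 M) acts as the cathode; ions are reduced there and produced at the dilute (0.033 M) anode.
With n = 3, Ecell = −(0.0592/3)·log([dilute]/[conc]) = −(0.0592/3)·log(0.033/0.678) = +0.026 V.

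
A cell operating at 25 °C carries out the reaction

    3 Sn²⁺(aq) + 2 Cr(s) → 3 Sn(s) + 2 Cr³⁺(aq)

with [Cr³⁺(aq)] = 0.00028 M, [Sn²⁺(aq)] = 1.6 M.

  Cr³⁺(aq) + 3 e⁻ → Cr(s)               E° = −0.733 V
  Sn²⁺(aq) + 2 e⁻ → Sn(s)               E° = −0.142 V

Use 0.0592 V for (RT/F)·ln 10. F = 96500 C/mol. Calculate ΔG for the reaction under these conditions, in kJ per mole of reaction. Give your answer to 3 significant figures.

−386 kJ/mol

With Sn²⁺/Sn reduced at the cathode, E°cell = −0.142 − (−0.733) = +0.591 V and n = 6.
Here Q = [Cr³⁺(aq)]^2 / [Sn²⁺(aq)]^3 = 1.91×10^−8 (log Q = −7.718), giving E = +0.591 − (0.0592/6)·(−7.718) = +0.6672 V.
ΔG = −nFE = −(6)(96500)(+0.6672) J/mol = −386 kJ/mol.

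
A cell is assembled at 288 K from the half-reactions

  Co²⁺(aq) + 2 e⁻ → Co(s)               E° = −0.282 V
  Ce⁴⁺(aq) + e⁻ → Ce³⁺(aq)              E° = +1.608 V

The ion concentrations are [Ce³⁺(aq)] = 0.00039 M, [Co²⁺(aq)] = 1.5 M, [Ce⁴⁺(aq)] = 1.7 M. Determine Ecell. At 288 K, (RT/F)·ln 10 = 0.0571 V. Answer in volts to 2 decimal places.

Since E°(Ce⁴⁺/Ce³⁺) > E°(Co²⁺/Co), Ce⁴⁺/Ce³⁺ serves as the cathode.
The standard potential is +1.608 − (−0.282) = +1.890 V and the balanced reaction transfers n = 2 electrons.
For the overall reaction 2 Ce⁴⁺(aq) + Co(s) → 2 Ce³⁺(aq) + Co²⁺(aq), Q = ([Ce³⁺(aq)]^2·[Co²⁺(aq)]) / [Ce⁴⁺(aq)]^2 = 7.89×10^−8, giving log Q = −7.103.
Applying E = E° − (RT ln10/nF)·log Q gives +1.890 − (0.0571/2)(−7.103) = +2.09 V.

+2.09 V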